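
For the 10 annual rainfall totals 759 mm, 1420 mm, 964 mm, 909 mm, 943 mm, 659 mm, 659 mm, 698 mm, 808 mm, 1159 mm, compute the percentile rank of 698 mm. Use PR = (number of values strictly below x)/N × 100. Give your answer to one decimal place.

N = 10.
Strictly below 698: 2. Equal to 698: 1.
PR = 2/10 × 100 = 20.0

20.0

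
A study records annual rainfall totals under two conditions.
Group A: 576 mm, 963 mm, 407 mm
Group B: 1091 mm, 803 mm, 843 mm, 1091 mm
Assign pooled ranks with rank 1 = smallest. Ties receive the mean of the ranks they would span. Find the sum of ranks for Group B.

Sorted (ascending): 407, 576, 803, 843, 963, 1091, 1091
The 2 values of 1091 occupy positions 6–7 → average rank (6+7)/2 = 6.5.
Group B values → pooled ranks: 1091→6.5, 803→3, 843→4, 1091→6.5
Rank sum = 6.5 + 3 + 4 + 6.5 = 20

20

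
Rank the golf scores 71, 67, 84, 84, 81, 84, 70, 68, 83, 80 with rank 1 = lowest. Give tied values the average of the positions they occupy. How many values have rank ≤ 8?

Sorted (ascending): 67, 68, 70, 71, 80, 81, 83, 84, 84, 84
The 3 values of 84 occupy positions 8–10 → average rank 9.
Ranks ≤ 8: {1, 2, 3, 4, 5, 6, 7} → 7 values.

7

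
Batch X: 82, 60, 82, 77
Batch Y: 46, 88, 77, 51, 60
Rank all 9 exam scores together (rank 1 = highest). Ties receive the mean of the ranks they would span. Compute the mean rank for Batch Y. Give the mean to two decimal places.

Sorted (descending): 88, 82, 82, 77, 77, 60, 60, 51, 46
The 2 values of 82 occupy positions 2–3 → average rank (2+3)/2 = 2.5.
The 2 values of 77 occupy positions 4–5 → average rank (4+5)/2 = 4.5.
The 2 values of 60 occupy positions 6–7 → average rank (6+7)/2 = 6.5.
Batch Y values → pooled ranks: 46→9, 88→1, 77→4.5, 51→8, 60→6.5
Mean rank = (9 + 1 + 4.5 + 8 + 6.5) / 5 = 5.80

5.80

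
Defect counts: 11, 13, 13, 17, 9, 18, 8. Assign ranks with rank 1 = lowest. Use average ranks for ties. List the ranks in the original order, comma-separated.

3, 4.5, 4.5, 6, 2, 7, 1

Sorted (ascending): 8, 9, 11, 13, 13, 17, 18
The 2 values of 13 occupy positions 4–5 → average rank (4+5)/2 = 4.5.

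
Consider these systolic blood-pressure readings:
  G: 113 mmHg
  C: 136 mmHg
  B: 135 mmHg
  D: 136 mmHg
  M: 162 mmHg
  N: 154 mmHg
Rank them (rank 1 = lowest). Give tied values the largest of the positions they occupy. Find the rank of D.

4

Sorted (ascending): 113, 135, 136, 136, 154, 162
The 2 values of 136 occupy positions 3–4 → each gets rank 4.
D has value 136 mmHg → rank 4.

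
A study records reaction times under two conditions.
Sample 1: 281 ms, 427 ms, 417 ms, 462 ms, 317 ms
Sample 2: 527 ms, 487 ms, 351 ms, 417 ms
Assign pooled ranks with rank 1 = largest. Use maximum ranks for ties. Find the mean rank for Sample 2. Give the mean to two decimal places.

4.00

Sorted (descending): 527, 487, 462, 427, 417, 417, 351, 317, 281
The 2 values of 417 occupy positions 5–6 → each gets rank 6.
Sample 2 values → pooled ranks: 527→1, 487→2, 351→7, 417→6
Mean rank = (1 + 2 + 7 + 6) / 4 = 4.00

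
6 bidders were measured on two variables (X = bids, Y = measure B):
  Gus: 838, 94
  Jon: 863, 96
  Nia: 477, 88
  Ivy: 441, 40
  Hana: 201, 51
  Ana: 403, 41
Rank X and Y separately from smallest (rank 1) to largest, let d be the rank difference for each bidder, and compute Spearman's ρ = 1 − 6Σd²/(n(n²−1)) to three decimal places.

Ranks of variable 1: 5, 6, 4, 3, 1, 2
Ranks of variable 2: 5, 6, 4, 1, 3, 2
d = r₁ − r₂: 0, 0, 0, 2, -2, 0
d²: 0, 0, 0, 4, 4, 0; Σd² = 8
ρ = 1 − 6·8/(6·35) = 1 − 48/210 = 0.771

0.771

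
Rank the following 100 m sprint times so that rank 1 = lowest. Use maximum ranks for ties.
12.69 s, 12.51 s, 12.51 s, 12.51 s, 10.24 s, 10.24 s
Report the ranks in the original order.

Sorted (ascending): 10.24, 10.24, 12.51, 12.51, 12.51, 12.69
The 2 values of 10.24 occupy positions 1–2 → each gets rank 2.
The 3 values of 12.51 occupy positions 3–5 → each gets rank 5.

6, 5, 5, 5, 2, 2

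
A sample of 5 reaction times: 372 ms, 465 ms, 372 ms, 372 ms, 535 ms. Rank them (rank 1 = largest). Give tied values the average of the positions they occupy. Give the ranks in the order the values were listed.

Sorted (descending): 535, 465, 372, 372, 372
The 3 values of 372 occupy positions 3–5 → average rank 4.

4, 2, 4, 4, 1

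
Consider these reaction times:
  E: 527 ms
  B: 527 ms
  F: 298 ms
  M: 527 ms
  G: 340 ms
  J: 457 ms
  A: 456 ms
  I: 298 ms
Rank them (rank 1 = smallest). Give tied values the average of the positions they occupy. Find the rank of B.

Sorted (ascending): 298, 298, 340, 456, 457, 527, 527, 527
The 2 values of 298 occupy positions 1–2 → average rank (1+2)/2 = 1.5.
The 3 values of 527 occupy positions 6–8 → average rank 7.
B has value 527 ms → rank 7.

7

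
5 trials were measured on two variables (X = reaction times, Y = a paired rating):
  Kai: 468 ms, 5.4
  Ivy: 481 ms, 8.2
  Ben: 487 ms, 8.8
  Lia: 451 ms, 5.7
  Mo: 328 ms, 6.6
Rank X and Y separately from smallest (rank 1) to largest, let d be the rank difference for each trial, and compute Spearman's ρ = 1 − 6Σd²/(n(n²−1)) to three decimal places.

0.600

Ranks of variable 1: 3, 4, 5, 2, 1
Ranks of variable 2: 1, 4, 5, 2, 3
d = r₁ − r₂: 2, 0, 0, 0, -2
d²: 4, 0, 0, 0, 4; Σd² = 8
ρ = 1 − 6·8/(5·24) = 1 − 48/120 = 0.600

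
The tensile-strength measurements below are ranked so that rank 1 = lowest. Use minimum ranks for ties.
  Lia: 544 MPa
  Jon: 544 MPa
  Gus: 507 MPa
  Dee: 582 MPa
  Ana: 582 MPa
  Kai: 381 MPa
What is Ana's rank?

Sorted (ascending): 381, 507, 544, 544, 582, 582
The 2 values of 544 occupy positions 3–4 → each gets rank 3.
The 2 values of 582 occupy positions 5–6 → each gets rank 5.
Ana has value 582 MPa → rank 5.

5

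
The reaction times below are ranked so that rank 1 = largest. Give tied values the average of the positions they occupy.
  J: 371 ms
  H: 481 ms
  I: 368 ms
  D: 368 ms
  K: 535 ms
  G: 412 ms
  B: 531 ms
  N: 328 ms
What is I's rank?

Sorted (descending): 535, 531, 481, 412, 371, 368, 368, 328
The 2 values of 368 occupy positions 6–7 → average rank (6+7)/2 = 6.5.
I has value 368 ms → rank 6.5.

6.5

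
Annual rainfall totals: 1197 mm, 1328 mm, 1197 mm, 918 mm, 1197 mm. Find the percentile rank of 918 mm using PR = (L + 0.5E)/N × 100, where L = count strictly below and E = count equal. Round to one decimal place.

10.0

N = 5.
Strictly below 918: 0. Equal to 918: 1.
PR = (0 + 0.5·1)/5 × 100 = 10.0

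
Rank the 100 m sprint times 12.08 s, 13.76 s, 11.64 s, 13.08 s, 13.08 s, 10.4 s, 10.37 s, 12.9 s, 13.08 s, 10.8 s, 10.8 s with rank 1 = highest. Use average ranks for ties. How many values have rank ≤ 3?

Sorted (descending): 13.76, 13.08, 13.08, 13.08, 12.9, 12.08, 11.64, 10.8, 10.8, 10.4, 10.37
The 3 values of 13.08 occupy positions 2–4 → average rank 3.
The 2 values of 10.8 occupy positions 8–9 → average rank (8+9)/2 = 8.5.
Ranks ≤ 3: {1, 3, 3, 3} → 4 values.

4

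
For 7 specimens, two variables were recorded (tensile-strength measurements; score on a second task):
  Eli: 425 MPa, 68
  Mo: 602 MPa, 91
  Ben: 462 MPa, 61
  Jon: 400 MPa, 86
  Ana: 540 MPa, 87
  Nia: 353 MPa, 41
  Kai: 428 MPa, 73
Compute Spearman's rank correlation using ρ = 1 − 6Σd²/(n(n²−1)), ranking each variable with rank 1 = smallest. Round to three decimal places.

Ranks of variable 1: 3, 7, 5, 2, 6, 1, 4
Ranks of variable 2: 3, 7, 2, 5, 6, 1, 4
d = r₁ − r₂: 0, 0, 3, -3, 0, 0, 0
d²: 0, 0, 9, 9, 0, 0, 0; Σd² = 18
ρ = 1 − 6·18/(7·48) = 1 − 108/336 = 0.679

0.679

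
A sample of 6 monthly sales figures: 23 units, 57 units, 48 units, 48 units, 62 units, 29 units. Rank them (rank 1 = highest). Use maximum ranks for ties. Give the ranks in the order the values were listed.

Sorted (descending): 62, 57, 48, 48, 29, 23
The 2 values of 48 occupy positions 3–4 → each gets rank 4.

6, 2, 4, 4, 1, 5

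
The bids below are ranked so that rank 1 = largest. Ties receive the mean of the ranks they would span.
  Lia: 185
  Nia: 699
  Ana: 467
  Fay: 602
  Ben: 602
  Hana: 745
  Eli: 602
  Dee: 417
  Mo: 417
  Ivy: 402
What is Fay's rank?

Sorted (descending): 745, 699, 602, 602, 602, 467, 417, 417, 402, 185
The 3 values of 602 occupy positions 3–5 → average rank 4.
The 2 values of 417 occupy positions 7–8 → average rank (7+8)/2 = 7.5.
Fay has value 602 → rank 4.

4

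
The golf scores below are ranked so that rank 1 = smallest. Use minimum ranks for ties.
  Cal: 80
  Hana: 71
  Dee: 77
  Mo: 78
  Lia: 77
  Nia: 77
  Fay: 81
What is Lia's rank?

2

Sorted (ascending): 71, 77, 77, 77, 78, 80, 81
The 3 values of 77 occupy positions 2–4 → each gets rank 2.
Lia has value 77 → rank 2.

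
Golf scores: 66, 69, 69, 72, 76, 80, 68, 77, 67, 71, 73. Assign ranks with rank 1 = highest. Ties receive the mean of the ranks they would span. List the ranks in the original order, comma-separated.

11, 7.5, 7.5, 5, 3, 1, 9, 2, 10, 6, 4

Sorted (descending): 80, 77, 76, 73, 72, 71, 69, 69, 68, 67, 66
The 2 values of 69 occupy positions 7–8 → average rank (7+8)/2 = 7.5.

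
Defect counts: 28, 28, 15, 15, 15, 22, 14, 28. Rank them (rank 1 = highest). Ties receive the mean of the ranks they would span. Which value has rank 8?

Sorted (descending): 28, 28, 28, 22, 15, 15, 15, 14
The 3 values of 28 occupy positions 1–3 → average rank 2.
The 3 values of 15 occupy positions 5–7 → average rank 6.
Rank 8 → value 14.

14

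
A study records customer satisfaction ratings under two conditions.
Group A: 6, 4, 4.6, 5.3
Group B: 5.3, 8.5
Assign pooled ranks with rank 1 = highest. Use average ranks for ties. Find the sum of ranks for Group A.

Sorted (descending): 8.5, 6, 5.3, 5.3, 4.6, 4
The 2 values of 5.3 occupy positions 3–4 → average rank (3+4)/2 = 3.5.
Group A values → pooled ranks: 6→2, 4→6, 4.6→5, 5.3→3.5
Rank sum = 2 + 6 + 5 + 3.5 = 16.5

16.5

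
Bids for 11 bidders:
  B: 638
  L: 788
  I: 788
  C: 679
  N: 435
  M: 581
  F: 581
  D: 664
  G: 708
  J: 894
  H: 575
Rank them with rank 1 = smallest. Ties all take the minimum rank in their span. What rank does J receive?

11

Sorted (ascending): 435, 575, 581, 581, 638, 664, 679, 708, 788, 788, 894
The 2 values of 581 occupy positions 3–4 → each gets rank 3.
The 2 values of 788 occupy positions 9–10 → each gets rank 9.
J has value 894 → rank 11.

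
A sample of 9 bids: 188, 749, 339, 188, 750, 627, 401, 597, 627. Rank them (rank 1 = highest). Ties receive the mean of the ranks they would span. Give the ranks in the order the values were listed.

8.5, 2, 7, 8.5, 1, 3.5, 6, 5, 3.5

Sorted (descending): 750, 749, 627, 627, 597, 401, 339, 188, 188
The 2 values of 627 occupy positions 3–4 → average rank (3+4)/2 = 3.5.
The 2 values of 188 occupy positions 8–9 → average rank (8+9)/2 = 8.5.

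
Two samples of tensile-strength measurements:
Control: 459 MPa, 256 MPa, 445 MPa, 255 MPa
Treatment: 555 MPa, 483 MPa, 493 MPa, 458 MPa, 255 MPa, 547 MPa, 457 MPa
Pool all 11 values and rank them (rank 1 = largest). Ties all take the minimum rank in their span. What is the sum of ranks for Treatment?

33

Sorted (descending): 555, 547, 493, 483, 459, 458, 457, 445, 256, 255, 255
The 2 values of 255 occupy positions 10–11 → each gets rank 10.
Treatment values → pooled ranks: 555→1, 483→4, 493→3, 458→6, 255→10, 547→2, 457→7
Rank sum = 1 + 4 + 3 + 6 + 10 + 2 + 7 = 33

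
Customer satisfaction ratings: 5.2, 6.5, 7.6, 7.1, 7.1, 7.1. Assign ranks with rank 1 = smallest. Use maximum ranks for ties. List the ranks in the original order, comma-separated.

1, 2, 6, 5, 5, 5

Sorted (ascending): 5.2, 6.5, 7.1, 7.1, 7.1, 7.6
The 3 values of 7.1 occupy positions 3–5 → each gets rank 5.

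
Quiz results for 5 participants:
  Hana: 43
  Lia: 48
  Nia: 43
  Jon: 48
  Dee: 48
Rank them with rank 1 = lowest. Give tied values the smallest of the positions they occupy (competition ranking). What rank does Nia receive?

Sorted (ascending): 43, 43, 48, 48, 48
The 2 values of 43 occupy positions 1–2 → each gets rank 1.
The 3 values of 48 occupy positions 3–5 → each gets rank 3.
Nia has value 43 → rank 1.

1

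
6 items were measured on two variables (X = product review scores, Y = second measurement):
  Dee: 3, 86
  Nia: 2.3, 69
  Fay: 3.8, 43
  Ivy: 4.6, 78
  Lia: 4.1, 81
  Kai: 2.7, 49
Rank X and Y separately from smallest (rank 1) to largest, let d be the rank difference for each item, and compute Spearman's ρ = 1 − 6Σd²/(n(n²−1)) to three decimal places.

0.257

Ranks of variable 1: 3, 1, 4, 6, 5, 2
Ranks of variable 2: 6, 3, 1, 4, 5, 2
d = r₁ − r₂: -3, -2, 3, 2, 0, 0
d²: 9, 4, 9, 4, 0, 0; Σd² = 26
ρ = 1 − 6·26/(6·35) = 1 − 156/210 = 0.257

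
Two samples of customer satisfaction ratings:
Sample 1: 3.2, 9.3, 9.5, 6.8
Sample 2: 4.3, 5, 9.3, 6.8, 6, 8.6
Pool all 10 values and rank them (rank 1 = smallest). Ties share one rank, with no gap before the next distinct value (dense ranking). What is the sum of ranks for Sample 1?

21

Sorted (ascending): 3.2, 4.3, 5, 6, 6.8, 6.8, 8.6, 9.3, 9.3, 9.5
The 2 values of 6.8 share dense rank 5.
The 2 values of 9.3 share dense rank 7.
Remaining distinct values take the next consecutive integers.
Sample 1 values → pooled ranks: 3.2→1, 9.3→7, 9.5→8, 6.8→5
Rank sum = 1 + 7 + 8 + 5 = 21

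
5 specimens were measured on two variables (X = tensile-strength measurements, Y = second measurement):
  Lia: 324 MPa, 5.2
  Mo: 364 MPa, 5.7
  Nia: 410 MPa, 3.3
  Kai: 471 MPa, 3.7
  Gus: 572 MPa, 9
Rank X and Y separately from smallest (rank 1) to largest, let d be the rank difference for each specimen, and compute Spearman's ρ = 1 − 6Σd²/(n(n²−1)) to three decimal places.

0.200

Ranks of variable 1: 1, 2, 3, 4, 5
Ranks of variable 2: 3, 4, 1, 2, 5
d = r₁ − r₂: -2, -2, 2, 2, 0
d²: 4, 4, 4, 4, 0; Σd² = 16
ρ = 1 − 6·16/(5·24) = 1 − 96/120 = 0.200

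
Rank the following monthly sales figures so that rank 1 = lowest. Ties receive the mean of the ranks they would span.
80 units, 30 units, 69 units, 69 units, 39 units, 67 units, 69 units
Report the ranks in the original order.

Sorted (ascending): 30, 39, 67, 69, 69, 69, 80
The 3 values of 69 occupy positions 4–6 → average rank 5.

7, 1, 5, 5, 2, 3, 5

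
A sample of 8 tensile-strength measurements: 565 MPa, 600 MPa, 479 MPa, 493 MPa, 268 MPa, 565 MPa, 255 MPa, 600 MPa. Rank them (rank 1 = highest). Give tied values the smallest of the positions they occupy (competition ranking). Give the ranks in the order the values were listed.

Sorted (descending): 600, 600, 565, 565, 493, 479, 268, 255
The 2 values of 600 occupy positions 1–2 → each gets rank 1.
The 2 values of 565 occupy positions 3–4 → each gets rank 3.

3, 1, 6, 5, 7, 3, 8, 1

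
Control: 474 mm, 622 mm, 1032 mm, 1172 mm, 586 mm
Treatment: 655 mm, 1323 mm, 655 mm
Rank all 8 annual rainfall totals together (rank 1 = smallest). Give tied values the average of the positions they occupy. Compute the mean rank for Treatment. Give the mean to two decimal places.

Sorted (ascending): 474, 586, 622, 655, 655, 1032, 1172, 1323
The 2 values of 655 occupy positions 4–5 → average rank (4+5)/2 = 4.5.
Treatment values → pooled ranks: 655→4.5, 1323→8, 655→4.5
Mean rank = (4.5 + 8 + 4.5) / 3 = 5.67

5.67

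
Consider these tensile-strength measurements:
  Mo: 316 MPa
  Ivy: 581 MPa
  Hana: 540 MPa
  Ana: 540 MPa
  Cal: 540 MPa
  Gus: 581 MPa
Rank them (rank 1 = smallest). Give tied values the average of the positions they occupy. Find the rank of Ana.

Sorted (ascending): 316, 540, 540, 540, 581, 581
The 3 values of 540 occupy positions 2–4 → average rank 3.
The 2 values of 581 occupy positions 5–6 → average rank (5+6)/2 = 5.5.
Ana has value 540 MPa → rank 3.

3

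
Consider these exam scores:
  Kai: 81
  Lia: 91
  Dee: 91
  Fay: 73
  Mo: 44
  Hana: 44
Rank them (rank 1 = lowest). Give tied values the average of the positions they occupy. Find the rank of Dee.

Sorted (ascending): 44, 44, 73, 81, 91, 91
The 2 values of 44 occupy positions 1–2 → average rank (1+2)/2 = 1.5.
The 2 values of 91 occupy positions 5–6 → average rank (5+6)/2 = 5.5.
Dee has value 91 → rank 5.5.

5.5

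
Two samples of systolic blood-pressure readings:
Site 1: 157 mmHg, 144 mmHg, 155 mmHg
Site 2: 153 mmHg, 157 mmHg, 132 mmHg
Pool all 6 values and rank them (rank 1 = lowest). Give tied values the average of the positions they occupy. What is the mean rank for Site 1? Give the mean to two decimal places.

3.83

Sorted (ascending): 132, 144, 153, 155, 157, 157
The 2 values of 157 occupy positions 5–6 → average rank (5+6)/2 = 5.5.
Site 1 values → pooled ranks: 157→5.5, 144→2, 155→4
Mean rank = (5.5 + 2 + 4) / 3 = 3.83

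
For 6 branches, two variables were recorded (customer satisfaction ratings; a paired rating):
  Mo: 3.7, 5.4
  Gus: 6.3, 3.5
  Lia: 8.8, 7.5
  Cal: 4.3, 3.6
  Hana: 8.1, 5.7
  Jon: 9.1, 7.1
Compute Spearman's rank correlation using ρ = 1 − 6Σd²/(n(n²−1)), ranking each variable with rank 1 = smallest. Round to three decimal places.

0.714

Ranks of variable 1: 1, 3, 5, 2, 4, 6
Ranks of variable 2: 3, 1, 6, 2, 4, 5
d = r₁ − r₂: -2, 2, -1, 0, 0, 1
d²: 4, 4, 1, 0, 0, 1; Σd² = 10
ρ = 1 − 6·10/(6·35) = 1 − 60/210 = 0.714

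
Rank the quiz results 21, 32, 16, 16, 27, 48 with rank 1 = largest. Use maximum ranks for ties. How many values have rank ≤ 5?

Sorted (descending): 48, 32, 27, 21, 16, 16
The 2 values of 16 occupy positions 5–6 → each gets rank 6.
Ranks ≤ 5: {1, 2, 3, 4} → 4 values.

4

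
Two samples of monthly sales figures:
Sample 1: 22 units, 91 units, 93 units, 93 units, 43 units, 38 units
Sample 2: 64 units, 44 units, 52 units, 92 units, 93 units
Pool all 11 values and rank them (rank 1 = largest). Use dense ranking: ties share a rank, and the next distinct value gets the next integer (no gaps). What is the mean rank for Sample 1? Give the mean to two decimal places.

Sorted (descending): 93, 93, 93, 92, 91, 64, 52, 44, 43, 38, 22
The 3 values of 93 share dense rank 1.
Remaining distinct values take the next consecutive integers.
Sample 1 values → pooled ranks: 22→9, 91→3, 93→1, 93→1, 43→7, 38→8
Mean rank = (9 + 3 + 1 + 1 + 7 + 8) / 6 = 4.83

4.83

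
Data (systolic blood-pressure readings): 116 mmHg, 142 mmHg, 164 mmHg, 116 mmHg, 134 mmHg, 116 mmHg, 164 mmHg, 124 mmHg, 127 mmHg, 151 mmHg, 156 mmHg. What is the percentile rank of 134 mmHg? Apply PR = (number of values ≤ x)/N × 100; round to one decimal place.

54.5

N = 11.
Strictly below 134: 5. Equal to 134: 1.
PR = 6/11 × 100 = 54.5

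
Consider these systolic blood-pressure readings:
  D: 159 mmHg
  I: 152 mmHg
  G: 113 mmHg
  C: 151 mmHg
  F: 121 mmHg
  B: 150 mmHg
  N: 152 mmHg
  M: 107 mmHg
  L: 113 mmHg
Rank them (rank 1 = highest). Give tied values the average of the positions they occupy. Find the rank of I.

2.5

Sorted (descending): 159, 152, 152, 151, 150, 121, 113, 113, 107
The 2 values of 152 occupy positions 2–3 → average rank (2+3)/2 = 2.5.
The 2 values of 113 occupy positions 7–8 → average rank (7+8)/2 = 7.5.
I has value 152 mmHg → rank 2.5.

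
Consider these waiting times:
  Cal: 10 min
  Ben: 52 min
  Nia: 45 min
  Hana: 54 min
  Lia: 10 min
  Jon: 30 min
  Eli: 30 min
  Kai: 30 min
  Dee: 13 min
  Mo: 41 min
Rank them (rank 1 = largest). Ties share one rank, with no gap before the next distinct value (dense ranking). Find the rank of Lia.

7

Sorted (descending): 54, 52, 45, 41, 30, 30, 30, 13, 10, 10
The 3 values of 30 share dense rank 5.
The 2 values of 10 share dense rank 7.
Remaining distinct values take the next consecutive integers.
Lia has value 10 min → rank 7.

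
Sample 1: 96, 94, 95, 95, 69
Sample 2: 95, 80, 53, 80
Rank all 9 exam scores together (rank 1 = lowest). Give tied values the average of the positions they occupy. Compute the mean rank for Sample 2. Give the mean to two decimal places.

3.75

Sorted (ascending): 53, 69, 80, 80, 94, 95, 95, 95, 96
The 2 values of 80 occupy positions 3–4 → average rank (3+4)/2 = 3.5.
The 3 values of 95 occupy positions 6–8 → average rank 7.
Sample 2 values → pooled ranks: 95→7, 80→3.5, 53→1, 80→3.5
Mean rank = (7 + 3.5 + 1 + 3.5) / 4 = 3.75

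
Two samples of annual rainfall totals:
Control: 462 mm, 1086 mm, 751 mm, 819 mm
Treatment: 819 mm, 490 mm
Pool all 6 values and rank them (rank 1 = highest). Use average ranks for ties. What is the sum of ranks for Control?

13.5

Sorted (descending): 1086, 819, 819, 751, 490, 462
The 2 values of 819 occupy positions 2–3 → average rank (2+3)/2 = 2.5.
Control values → pooled ranks: 462→6, 1086→1, 751→4, 819→2.5
Rank sum = 6 + 1 + 4 + 2.5 = 13.5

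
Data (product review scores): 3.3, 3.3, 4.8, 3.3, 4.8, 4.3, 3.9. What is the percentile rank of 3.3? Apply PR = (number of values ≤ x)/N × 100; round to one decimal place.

N = 7.
Strictly below 3.3: 0. Equal to 3.3: 3.
PR = 3/7 × 100 = 42.9

42.9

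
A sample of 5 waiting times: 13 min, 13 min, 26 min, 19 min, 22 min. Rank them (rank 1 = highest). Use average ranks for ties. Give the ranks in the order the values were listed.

4.5, 4.5, 1, 3, 2

Sorted (descending): 26, 22, 19, 13, 13
The 2 values of 13 occupy positions 4–5 → average rank (4+5)/2 = 4.5.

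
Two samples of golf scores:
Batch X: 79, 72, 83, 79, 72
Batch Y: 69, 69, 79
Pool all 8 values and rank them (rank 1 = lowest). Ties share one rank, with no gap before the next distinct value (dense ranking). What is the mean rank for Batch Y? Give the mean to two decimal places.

1.67

Sorted (ascending): 69, 69, 72, 72, 79, 79, 79, 83
The 2 values of 69 share dense rank 1.
The 2 values of 72 share dense rank 2.
The 3 values of 79 share dense rank 3.
Remaining distinct values take the next consecutive integers.
Batch Y values → pooled ranks: 69→1, 69→1, 79→3
Mean rank = (1 + 1 + 3) / 3 = 1.67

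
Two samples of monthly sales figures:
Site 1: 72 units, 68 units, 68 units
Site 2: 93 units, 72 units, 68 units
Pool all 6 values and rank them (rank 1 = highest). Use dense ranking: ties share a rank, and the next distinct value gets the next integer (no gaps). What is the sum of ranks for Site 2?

Sorted (descending): 93, 72, 72, 68, 68, 68
The 2 values of 72 share dense rank 2.
The 3 values of 68 share dense rank 3.
Remaining distinct values take the next consecutive integers.
Site 2 values → pooled ranks: 93→1, 72→2, 68→3
Rank sum = 1 + 2 + 3 = 6

6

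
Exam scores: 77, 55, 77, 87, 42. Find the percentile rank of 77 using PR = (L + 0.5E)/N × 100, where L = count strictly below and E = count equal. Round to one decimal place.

N = 5.
Strictly below 77: 2. Equal to 77: 2.
PR = (2 + 0.5·2)/5 × 100 = 60.0

60.0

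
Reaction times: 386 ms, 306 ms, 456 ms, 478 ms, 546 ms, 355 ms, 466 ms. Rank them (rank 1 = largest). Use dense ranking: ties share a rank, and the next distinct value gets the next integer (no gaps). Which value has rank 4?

Sorted (descending): 546, 478, 466, 456, 386, 355, 306
No ties — each value takes its position as its rank.
Rank 4 → value 456.

456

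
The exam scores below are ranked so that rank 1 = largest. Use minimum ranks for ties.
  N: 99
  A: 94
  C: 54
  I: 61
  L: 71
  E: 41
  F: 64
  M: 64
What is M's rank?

Sorted (descending): 99, 94, 71, 64, 64, 61, 54, 41
The 2 values of 64 occupy positions 4–5 → each gets rank 4.
M has value 64 → rank 4.

4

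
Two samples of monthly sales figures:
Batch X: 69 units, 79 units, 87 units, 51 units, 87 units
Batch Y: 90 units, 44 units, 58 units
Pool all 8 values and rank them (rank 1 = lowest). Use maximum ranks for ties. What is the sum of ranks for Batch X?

Sorted (ascending): 44, 51, 58, 69, 79, 87, 87, 90
The 2 values of 87 occupy positions 6–7 → each gets rank 7.
Batch X values → pooled ranks: 69→4, 79→5, 87→7, 51→2, 87→7
Rank sum = 4 + 5 + 7 + 2 + 7 = 25

25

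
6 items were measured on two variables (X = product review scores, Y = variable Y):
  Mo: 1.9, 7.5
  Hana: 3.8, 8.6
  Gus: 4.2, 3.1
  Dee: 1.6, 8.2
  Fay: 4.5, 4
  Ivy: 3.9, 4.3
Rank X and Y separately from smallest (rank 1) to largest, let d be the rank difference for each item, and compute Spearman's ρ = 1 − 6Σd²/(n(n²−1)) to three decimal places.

-0.771

Ranks of variable 1: 2, 3, 5, 1, 6, 4
Ranks of variable 2: 4, 6, 1, 5, 2, 3
d = r₁ − r₂: -2, -3, 4, -4, 4, 1
d²: 4, 9, 16, 16, 16, 1; Σd² = 62
ρ = 1 − 6·62/(6·35) = 1 − 372/210 = -0.771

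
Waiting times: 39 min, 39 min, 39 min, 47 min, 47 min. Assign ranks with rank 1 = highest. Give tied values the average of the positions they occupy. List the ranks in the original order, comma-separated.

4, 4, 4, 1.5, 1.5

Sorted (descending): 47, 47, 39, 39, 39
The 2 values of 47 occupy positions 1–2 → average rank (1+2)/2 = 1.5.
The 3 values of 39 occupy positions 3–5 → average rank 4.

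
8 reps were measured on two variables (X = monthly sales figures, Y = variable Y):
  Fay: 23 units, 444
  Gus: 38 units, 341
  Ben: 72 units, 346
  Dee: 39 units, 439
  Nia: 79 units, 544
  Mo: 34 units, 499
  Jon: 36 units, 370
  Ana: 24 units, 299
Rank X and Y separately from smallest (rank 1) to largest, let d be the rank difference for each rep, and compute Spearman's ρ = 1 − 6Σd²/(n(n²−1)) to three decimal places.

Ranks of variable 1: 1, 5, 7, 6, 8, 3, 4, 2
Ranks of variable 2: 6, 2, 3, 5, 8, 7, 4, 1
d = r₁ − r₂: -5, 3, 4, 1, 0, -4, 0, 1
d²: 25, 9, 16, 1, 0, 16, 0, 1; Σd² = 68
ρ = 1 − 6·68/(8·63) = 1 − 408/504 = 0.190

0.190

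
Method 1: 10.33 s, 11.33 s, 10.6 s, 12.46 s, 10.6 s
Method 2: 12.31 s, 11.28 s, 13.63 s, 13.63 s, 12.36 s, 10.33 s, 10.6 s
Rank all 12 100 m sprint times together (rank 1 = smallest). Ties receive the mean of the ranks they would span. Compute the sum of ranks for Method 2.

51.5

Sorted (ascending): 10.33, 10.33, 10.6, 10.6, 10.6, 11.28, 11.33, 12.31, 12.36, 12.46, 13.63, 13.63
The 2 values of 10.33 occupy positions 1–2 → average rank (1+2)/2 = 1.5.
The 3 values of 10.6 occupy positions 3–5 → average rank 4.
The 2 values of 13.63 occupy positions 11–12 → average rank (11+12)/2 = 11.5.
Method 2 values → pooled ranks: 12.31→8, 11.28→6, 13.63→11.5, 13.63→11.5, 12.36→9, 10.33→1.5, 10.6→4
Rank sum = 8 + 6 + 11.5 + 11.5 + 9 + 1.5 + 4 = 51.5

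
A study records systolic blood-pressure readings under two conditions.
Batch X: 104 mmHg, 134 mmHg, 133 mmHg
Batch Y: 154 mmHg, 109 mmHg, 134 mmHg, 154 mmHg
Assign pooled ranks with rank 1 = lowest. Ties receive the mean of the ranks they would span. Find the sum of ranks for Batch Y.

19.5

Sorted (ascending): 104, 109, 133, 134, 134, 154, 154
The 2 values of 134 occupy positions 4–5 → average rank (4+5)/2 = 4.5.
The 2 values of 154 occupy positions 6–7 → average rank (6+7)/2 = 6.5.
Batch Y values → pooled ranks: 154→6.5, 109→2, 134→4.5, 154→6.5
Rank sum = 6.5 + 2 + 4.5 + 6.5 = 19.5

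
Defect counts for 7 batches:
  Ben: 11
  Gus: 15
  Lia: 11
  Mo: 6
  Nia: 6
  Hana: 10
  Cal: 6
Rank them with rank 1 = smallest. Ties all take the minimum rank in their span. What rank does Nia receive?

Sorted (ascending): 6, 6, 6, 10, 11, 11, 15
The 3 values of 6 occupy positions 1–3 → each gets rank 1.
The 2 values of 11 occupy positions 5–6 → each gets rank 5.
Nia has value 6 → rank 1.

1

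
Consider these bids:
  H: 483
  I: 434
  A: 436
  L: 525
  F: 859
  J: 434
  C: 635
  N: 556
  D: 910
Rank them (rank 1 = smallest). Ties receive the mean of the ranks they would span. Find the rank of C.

7

Sorted (ascending): 434, 434, 436, 483, 525, 556, 635, 859, 910
The 2 values of 434 occupy positions 1–2 → average rank (1+2)/2 = 1.5.
C has value 635 → rank 7.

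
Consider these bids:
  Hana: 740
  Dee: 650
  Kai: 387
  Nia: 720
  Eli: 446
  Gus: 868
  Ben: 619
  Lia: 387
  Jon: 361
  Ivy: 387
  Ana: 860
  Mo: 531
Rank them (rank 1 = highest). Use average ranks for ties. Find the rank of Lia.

10

Sorted (descending): 868, 860, 740, 720, 650, 619, 531, 446, 387, 387, 387, 361
The 3 values of 387 occupy positions 9–11 → average rank 10.
Lia has value 387 → rank 10.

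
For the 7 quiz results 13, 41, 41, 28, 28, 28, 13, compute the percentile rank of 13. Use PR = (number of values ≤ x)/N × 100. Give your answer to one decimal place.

28.6

N = 7.
Strictly below 13: 0. Equal to 13: 2.
PR = 2/7 × 100 = 28.6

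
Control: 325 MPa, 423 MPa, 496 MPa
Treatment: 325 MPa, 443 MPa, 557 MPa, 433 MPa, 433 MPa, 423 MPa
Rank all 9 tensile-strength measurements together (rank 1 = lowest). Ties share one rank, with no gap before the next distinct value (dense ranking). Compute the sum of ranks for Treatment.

Sorted (ascending): 325, 325, 423, 423, 433, 433, 443, 496, 557
The 2 values of 325 share dense rank 1.
The 2 values of 423 share dense rank 2.
The 2 values of 433 share dense rank 3.
Remaining distinct values take the next consecutive integers.
Treatment values → pooled ranks: 325→1, 443→4, 557→6, 433→3, 433→3, 423→2
Rank sum = 1 + 4 + 6 + 3 + 3 + 2 = 19

19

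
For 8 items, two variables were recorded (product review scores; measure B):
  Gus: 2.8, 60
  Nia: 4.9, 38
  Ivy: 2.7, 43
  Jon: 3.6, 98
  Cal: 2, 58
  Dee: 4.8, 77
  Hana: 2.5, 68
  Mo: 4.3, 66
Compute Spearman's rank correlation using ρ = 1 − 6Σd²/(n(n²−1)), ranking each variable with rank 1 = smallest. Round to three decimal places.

Ranks of variable 1: 4, 8, 3, 5, 1, 7, 2, 6
Ranks of variable 2: 4, 1, 2, 8, 3, 7, 6, 5
d = r₁ − r₂: 0, 7, 1, -3, -2, 0, -4, 1
d²: 0, 49, 1, 9, 4, 0, 16, 1; Σd² = 80
ρ = 1 − 6·80/(8·63) = 1 − 480/504 = 0.048

0.048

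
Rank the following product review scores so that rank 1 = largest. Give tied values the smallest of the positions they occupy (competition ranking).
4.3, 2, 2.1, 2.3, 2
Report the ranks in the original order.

1, 4, 3, 2, 4

Sorted (descending): 4.3, 2.3, 2.1, 2, 2
The 2 values of 2 occupy positions 4–5 → each gets rank 4.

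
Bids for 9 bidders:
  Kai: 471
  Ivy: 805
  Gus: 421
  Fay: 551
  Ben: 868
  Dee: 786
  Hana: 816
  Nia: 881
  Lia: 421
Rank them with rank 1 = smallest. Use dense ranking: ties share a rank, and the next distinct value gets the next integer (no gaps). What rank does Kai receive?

2

Sorted (ascending): 421, 421, 471, 551, 786, 805, 816, 868, 881
The 2 values of 421 share dense rank 1.
Remaining distinct values take the next consecutive integers.
Kai has value 471 → rank 2.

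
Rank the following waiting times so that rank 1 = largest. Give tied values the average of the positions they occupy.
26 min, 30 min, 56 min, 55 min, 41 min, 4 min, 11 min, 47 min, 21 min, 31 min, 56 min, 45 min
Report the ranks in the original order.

9, 8, 1.5, 3, 6, 12, 11, 4, 10, 7, 1.5, 5

Sorted (descending): 56, 56, 55, 47, 45, 41, 31, 30, 26, 21, 11, 4
The 2 values of 56 occupy positions 1–2 → average rank (1+2)/2 = 1.5.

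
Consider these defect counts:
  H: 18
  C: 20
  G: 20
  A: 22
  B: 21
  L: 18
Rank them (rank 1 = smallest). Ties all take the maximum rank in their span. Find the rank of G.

4

Sorted (ascending): 18, 18, 20, 20, 21, 22
The 2 values of 18 occupy positions 1–2 → each gets rank 2.
The 2 values of 20 occupy positions 3–4 → each gets rank 4.
G has value 20 → rank 4.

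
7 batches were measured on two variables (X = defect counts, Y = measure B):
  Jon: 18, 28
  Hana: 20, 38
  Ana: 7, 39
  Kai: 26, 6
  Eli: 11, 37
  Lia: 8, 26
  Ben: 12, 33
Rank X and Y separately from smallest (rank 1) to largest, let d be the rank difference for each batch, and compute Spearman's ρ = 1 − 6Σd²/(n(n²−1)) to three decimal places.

-0.429

Ranks of variable 1: 5, 6, 1, 7, 3, 2, 4
Ranks of variable 2: 3, 6, 7, 1, 5, 2, 4
d = r₁ − r₂: 2, 0, -6, 6, -2, 0, 0
d²: 4, 0, 36, 36, 4, 0, 0; Σd² = 80
ρ = 1 − 6·80/(7·48) = 1 − 480/336 = -0.429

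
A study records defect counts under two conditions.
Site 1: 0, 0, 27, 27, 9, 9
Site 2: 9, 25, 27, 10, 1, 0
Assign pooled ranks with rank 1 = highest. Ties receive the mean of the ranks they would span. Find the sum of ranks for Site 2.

38

Sorted (descending): 27, 27, 27, 25, 10, 9, 9, 9, 1, 0, 0, 0
The 3 values of 27 occupy positions 1–3 → average rank 2.
The 3 values of 9 occupy positions 6–8 → average rank 7.
The 3 values of 0 occupy positions 10–12 → average rank 11.
Site 2 values → pooled ranks: 9→7, 25→4, 27→2, 10→5, 1→9, 0→11
Rank sum = 7 + 4 + 2 + 5 + 9 + 11 = 38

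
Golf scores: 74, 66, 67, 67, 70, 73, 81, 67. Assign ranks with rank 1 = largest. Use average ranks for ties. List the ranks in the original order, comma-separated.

2, 8, 6, 6, 4, 3, 1, 6

Sorted (descending): 81, 74, 73, 70, 67, 67, 67, 66
The 3 values of 67 occupy positions 5–7 → average rank 6.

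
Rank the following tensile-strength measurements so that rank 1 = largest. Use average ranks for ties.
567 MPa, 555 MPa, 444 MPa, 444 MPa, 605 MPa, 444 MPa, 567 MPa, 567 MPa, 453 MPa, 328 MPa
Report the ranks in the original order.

Sorted (descending): 605, 567, 567, 567, 555, 453, 444, 444, 444, 328
The 3 values of 567 occupy positions 2–4 → average rank 3.
The 3 values of 444 occupy positions 7–9 → average rank 8.

3, 5, 8, 8, 1, 8, 3, 3, 6, 10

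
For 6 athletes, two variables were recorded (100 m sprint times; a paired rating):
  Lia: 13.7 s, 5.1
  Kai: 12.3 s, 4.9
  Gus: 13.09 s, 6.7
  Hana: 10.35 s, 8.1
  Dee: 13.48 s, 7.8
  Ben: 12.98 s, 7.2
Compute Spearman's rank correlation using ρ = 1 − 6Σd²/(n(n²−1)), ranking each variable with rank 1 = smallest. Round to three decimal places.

Ranks of variable 1: 6, 2, 4, 1, 5, 3
Ranks of variable 2: 2, 1, 3, 6, 5, 4
d = r₁ − r₂: 4, 1, 1, -5, 0, -1
d²: 16, 1, 1, 25, 0, 1; Σd² = 44
ρ = 1 − 6·44/(6·35) = 1 − 264/210 = -0.257

-0.257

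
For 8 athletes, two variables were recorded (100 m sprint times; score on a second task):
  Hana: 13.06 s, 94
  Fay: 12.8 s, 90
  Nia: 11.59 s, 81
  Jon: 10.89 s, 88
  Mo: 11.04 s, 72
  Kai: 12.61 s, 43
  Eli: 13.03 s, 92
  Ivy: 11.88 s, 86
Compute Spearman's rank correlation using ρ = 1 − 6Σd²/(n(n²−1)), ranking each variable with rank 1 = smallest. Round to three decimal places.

0.619

Ranks of variable 1: 8, 6, 3, 1, 2, 5, 7, 4
Ranks of variable 2: 8, 6, 3, 5, 2, 1, 7, 4
d = r₁ − r₂: 0, 0, 0, -4, 0, 4, 0, 0
d²: 0, 0, 0, 16, 0, 16, 0, 0; Σd² = 32
ρ = 1 − 6·32/(8·63) = 1 − 192/504 = 0.619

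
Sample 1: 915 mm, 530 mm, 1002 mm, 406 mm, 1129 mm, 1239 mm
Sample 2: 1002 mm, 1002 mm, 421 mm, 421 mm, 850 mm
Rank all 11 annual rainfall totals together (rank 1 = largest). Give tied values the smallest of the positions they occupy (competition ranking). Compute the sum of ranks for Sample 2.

Sorted (descending): 1239, 1129, 1002, 1002, 1002, 915, 850, 530, 421, 421, 406
The 3 values of 1002 occupy positions 3–5 → each gets rank 3.
The 2 values of 421 occupy positions 9–10 → each gets rank 9.
Sample 2 values → pooled ranks: 1002→3, 1002→3, 421→9, 421→9, 850→7
Rank sum = 3 + 3 + 9 + 9 + 7 = 31

31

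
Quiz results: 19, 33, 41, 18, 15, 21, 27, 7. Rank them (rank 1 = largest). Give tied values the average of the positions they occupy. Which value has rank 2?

33

Sorted (descending): 41, 33, 27, 21, 19, 18, 15, 7
No ties — each value takes its position as its rank.
Rank 2 → value 33.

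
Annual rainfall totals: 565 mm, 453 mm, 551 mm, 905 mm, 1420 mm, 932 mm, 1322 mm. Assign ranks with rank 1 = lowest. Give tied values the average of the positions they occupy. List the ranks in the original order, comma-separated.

3, 1, 2, 4, 7, 5, 6

Sorted (ascending): 453, 551, 565, 905, 932, 1322, 1420
No ties — each value takes its position as its rank.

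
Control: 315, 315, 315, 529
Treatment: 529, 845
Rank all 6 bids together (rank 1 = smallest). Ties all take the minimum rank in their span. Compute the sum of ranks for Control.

7

Sorted (ascending): 315, 315, 315, 529, 529, 845
The 3 values of 315 occupy positions 1–3 → each gets rank 1.
The 2 values of 529 occupy positions 4–5 → each gets rank 4.
Control values → pooled ranks: 315→1, 315→1, 315→1, 529→4
Rank sum = 1 + 1 + 1 + 4 = 7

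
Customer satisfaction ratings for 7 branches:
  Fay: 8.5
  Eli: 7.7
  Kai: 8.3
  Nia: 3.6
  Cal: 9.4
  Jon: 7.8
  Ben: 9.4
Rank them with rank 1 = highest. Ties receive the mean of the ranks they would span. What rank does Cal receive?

1.5

Sorted (descending): 9.4, 9.4, 8.5, 8.3, 7.8, 7.7, 3.6
The 2 values of 9.4 occupy positions 1–2 → average rank (1+2)/2 = 1.5.
Cal has value 9.4 → rank 1.5.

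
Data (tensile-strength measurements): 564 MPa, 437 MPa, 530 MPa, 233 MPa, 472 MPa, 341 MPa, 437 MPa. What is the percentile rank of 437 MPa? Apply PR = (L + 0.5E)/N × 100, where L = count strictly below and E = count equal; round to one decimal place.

N = 7.
Strictly below 437: 2. Equal to 437: 2.
PR = (2 + 0.5·2)/7 × 100 = 42.9

42.9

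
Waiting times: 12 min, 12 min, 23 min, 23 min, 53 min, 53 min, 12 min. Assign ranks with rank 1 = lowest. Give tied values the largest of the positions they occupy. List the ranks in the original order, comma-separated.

Sorted (ascending): 12, 12, 12, 23, 23, 53, 53
The 3 values of 12 occupy positions 1–3 → each gets rank 3.
The 2 values of 23 occupy positions 4–5 → each gets rank 5.
The 2 values of 53 occupy positions 6–7 → each gets rank 7.

3, 3, 5, 5, 7, 7, 3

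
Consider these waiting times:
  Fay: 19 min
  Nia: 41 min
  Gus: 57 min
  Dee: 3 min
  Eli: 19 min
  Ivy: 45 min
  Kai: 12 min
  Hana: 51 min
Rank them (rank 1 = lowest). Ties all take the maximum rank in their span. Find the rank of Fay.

Sorted (ascending): 3, 12, 19, 19, 41, 45, 51, 57
The 2 values of 19 occupy positions 3–4 → each gets rank 4.
Fay has value 19 min → rank 4.

4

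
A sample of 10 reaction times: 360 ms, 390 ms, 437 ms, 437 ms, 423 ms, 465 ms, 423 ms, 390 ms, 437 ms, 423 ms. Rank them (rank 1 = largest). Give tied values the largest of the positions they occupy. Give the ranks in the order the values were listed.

10, 9, 4, 4, 7, 1, 7, 9, 4, 7

Sorted (descending): 465, 437, 437, 437, 423, 423, 423, 390, 390, 360
The 3 values of 437 occupy positions 2–4 → each gets rank 4.
The 3 values of 423 occupy positions 5–7 → each gets rank 7.
The 2 values of 390 occupy positions 8–9 → each gets rank 9.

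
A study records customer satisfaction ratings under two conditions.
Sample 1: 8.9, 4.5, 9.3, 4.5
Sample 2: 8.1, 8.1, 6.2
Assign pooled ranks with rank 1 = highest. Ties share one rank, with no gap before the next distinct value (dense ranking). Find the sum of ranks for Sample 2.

10

Sorted (descending): 9.3, 8.9, 8.1, 8.1, 6.2, 4.5, 4.5
The 2 values of 8.1 share dense rank 3.
The 2 values of 4.5 share dense rank 5.
Remaining distinct values take the next consecutive integers.
Sample 2 values → pooled ranks: 8.1→3, 8.1→3, 6.2→4
Rank sum = 3 + 3 + 4 = 10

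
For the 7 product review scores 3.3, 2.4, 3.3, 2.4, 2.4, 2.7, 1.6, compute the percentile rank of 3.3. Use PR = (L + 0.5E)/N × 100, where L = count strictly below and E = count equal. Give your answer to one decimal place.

85.7

N = 7.
Strictly below 3.3: 5. Equal to 3.3: 2.
PR = (5 + 0.5·2)/7 × 100 = 85.7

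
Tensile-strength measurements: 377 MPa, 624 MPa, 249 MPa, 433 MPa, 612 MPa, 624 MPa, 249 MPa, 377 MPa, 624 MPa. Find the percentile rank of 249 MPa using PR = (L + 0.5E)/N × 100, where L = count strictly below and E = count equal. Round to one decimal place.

11.1

N = 9.
Strictly below 249: 0. Equal to 249: 2.
PR = (0 + 0.5·2)/9 × 100 = 11.1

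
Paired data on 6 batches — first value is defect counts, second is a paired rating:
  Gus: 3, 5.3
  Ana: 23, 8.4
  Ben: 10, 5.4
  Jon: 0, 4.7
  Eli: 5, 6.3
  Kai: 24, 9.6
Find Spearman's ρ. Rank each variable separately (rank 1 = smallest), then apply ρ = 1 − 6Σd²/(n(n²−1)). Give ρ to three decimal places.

Ranks of variable 1: 2, 5, 4, 1, 3, 6
Ranks of variable 2: 2, 5, 3, 1, 4, 6
d = r₁ − r₂: 0, 0, 1, 0, -1, 0
d²: 0, 0, 1, 0, 1, 0; Σd² = 2
ρ = 1 − 6·2/(6·35) = 1 − 12/210 = 0.943

0.943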